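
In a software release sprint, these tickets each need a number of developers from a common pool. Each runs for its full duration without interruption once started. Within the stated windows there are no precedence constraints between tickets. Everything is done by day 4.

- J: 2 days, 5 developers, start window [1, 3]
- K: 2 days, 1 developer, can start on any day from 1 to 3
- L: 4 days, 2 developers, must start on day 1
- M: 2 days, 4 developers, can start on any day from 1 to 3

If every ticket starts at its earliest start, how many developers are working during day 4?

2

At early start, day 4 has: L.
Demand: 2 = 2.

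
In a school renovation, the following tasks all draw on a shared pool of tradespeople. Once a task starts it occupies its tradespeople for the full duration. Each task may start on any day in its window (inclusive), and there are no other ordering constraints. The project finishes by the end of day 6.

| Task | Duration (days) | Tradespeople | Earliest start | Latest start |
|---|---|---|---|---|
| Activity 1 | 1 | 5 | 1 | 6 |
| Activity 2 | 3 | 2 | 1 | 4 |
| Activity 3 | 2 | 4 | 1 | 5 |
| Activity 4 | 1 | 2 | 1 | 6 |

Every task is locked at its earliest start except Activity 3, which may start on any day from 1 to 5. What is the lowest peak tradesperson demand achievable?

9

Activity 3@1: d1:13  d2:6  d3:2  d4:0  d5:0  d6:0 → peak 13
Activity 3@2: d1:9  d2:6  d3:6  d4:0  d5:0  d6:0 → peak 9
Activity 3@3: d1:9  d2:2  d3:6  d4:4  d5:0  d6:0 → peak 9
Activity 3@4: d1:9  d2:2  d3:2  d4:4  d5:4  d6:0 → peak 9
Activity 3@5: d1:9  d2:2  d3:2  d4:0  d5:4  d6:4 → peak 9
Best is Activity 3@2, peak 9.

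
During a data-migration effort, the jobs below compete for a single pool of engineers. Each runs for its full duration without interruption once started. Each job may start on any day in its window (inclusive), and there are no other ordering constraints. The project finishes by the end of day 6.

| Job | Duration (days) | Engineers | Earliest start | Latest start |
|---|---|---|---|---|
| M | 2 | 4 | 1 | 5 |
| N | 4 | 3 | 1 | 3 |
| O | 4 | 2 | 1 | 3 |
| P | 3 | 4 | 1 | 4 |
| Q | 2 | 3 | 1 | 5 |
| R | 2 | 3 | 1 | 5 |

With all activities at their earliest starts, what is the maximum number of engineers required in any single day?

19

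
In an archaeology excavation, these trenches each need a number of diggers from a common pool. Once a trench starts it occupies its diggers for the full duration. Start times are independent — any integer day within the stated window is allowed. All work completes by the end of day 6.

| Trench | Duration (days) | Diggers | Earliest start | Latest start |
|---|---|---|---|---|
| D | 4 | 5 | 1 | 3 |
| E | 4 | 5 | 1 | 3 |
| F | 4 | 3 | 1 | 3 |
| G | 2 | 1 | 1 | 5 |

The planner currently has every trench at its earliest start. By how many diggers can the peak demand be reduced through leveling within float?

1

Early-start peak: d1:14  d2:14  d3:13  d4:13  d5:0  d6:0 ⇒ 14.
Leveled (D@1, E@1, F@1, G@5): d1:13  d2:13  d3:13  d4:13  d5:1  d6:1 ⇒ 13.
Reduction 14 − 13 = 1.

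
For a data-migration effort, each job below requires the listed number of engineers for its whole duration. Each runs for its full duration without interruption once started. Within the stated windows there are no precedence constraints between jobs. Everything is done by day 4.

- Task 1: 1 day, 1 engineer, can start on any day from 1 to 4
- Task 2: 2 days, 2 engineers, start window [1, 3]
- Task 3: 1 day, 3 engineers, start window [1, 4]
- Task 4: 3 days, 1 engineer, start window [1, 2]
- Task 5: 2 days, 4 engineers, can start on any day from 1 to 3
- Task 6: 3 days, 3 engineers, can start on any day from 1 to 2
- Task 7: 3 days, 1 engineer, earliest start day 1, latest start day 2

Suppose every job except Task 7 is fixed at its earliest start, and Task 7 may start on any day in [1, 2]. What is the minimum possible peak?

14

Task 7@1: d1:15  d2:11  d3:5  d4:0 → peak 15
Task 7@2: d1:14  d2:11  d3:5  d4:1 → peak 14
Best is Task 7@2, peak 14.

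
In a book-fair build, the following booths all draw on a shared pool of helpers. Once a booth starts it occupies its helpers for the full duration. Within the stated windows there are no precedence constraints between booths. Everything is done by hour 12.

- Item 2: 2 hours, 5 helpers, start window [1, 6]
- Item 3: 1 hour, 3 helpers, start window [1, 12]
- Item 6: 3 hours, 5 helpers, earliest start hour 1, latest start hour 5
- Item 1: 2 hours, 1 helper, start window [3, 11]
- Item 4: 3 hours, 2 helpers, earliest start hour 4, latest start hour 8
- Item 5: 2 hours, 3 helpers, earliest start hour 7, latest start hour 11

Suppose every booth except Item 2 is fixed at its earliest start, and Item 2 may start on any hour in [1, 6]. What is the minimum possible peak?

8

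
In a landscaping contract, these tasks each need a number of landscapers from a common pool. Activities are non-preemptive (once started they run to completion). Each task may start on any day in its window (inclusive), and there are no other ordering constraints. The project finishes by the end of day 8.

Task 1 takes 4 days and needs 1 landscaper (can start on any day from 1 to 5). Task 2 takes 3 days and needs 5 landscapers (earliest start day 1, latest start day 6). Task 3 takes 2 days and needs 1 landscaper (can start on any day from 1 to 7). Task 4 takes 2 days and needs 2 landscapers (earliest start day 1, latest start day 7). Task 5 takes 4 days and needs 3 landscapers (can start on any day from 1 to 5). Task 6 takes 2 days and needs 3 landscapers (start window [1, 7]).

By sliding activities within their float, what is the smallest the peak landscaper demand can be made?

6

Early-start (Task 1@1, Task 2@1, Task 3@1, Task 4@1, Task 5@1, Task 6@1) gives peak 15: d1:15  d2:15  d3:9  d4:4  d5:0  d6:0  d7:0  d8:0.
Shift Task 3→4, Task 4→4, Task 5→5, Task 6→6.
Schedule Task 1@1, Task 2@1, Task 3@4, Task 4@4, Task 5@5, Task 6@6: d1:6  d2:6  d3:6  d4:4  d5:6  d6:6  d7:6  d8:3 — peak 6.
Total landscaper-days = 43 over 8 days ⇒ peak ≥ ⌈43/8⌉ = 6, so 6 is optimal.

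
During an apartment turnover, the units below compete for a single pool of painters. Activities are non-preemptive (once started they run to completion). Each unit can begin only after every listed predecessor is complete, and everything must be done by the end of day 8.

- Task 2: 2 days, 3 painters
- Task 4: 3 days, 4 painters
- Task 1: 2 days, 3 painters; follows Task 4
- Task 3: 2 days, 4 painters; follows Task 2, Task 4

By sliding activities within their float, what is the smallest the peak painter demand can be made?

6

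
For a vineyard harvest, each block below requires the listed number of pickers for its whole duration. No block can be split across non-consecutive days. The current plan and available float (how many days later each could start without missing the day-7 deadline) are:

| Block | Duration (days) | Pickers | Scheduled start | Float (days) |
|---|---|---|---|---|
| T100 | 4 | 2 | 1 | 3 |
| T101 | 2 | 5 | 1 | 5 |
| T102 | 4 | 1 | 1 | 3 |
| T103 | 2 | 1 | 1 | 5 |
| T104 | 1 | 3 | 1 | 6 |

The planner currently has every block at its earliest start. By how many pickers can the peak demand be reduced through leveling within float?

Early-start peak: d1:12  d2:9  d3:3  d4:3  d5:0  d6:0  d7:0 ⇒ 12.
Leveled (T100@1, T101@5, T102@1, T103@1, T104@7): d1:4  d2:4  d3:3  d4:3  d5:5  d6:5  d7:3 ⇒ 5.
Reduction 12 − 5 = 7.

7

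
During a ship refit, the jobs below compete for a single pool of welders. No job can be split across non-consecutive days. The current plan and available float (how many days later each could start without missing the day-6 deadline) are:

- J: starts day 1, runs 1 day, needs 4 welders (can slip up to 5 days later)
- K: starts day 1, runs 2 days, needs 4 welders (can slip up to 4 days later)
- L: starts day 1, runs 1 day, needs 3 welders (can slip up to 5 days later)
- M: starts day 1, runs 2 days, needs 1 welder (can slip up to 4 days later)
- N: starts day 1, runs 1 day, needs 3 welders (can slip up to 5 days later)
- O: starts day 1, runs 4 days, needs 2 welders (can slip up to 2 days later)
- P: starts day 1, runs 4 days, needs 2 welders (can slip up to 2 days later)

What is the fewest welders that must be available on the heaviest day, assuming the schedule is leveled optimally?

Early-start (J@1, K@1, L@1, M@1, N@1, O@1, P@1) gives peak 19: d1:19  d2:9  d3:4  d4:4  d5:0  d6:0.
Shift K→5, L→2, N→3, P→3.
Schedule J@1, K@5, L@2, M@1, N@3, O@1, P@3: d1:7  d2:6  d3:7  d4:4  d5:6  d6:6 — peak 7.

7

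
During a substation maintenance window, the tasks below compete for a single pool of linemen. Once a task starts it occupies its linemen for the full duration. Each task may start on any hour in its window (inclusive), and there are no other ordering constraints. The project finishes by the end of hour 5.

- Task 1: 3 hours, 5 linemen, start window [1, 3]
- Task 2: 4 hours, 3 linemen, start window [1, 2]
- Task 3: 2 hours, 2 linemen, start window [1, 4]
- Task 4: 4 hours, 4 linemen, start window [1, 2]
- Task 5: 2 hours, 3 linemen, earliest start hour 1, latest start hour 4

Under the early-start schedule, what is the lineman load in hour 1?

17

At early start, hour 1 has: Task 1, Task 2, Task 3, Task 4, Task 5.
Demand: 5 + 3 + 2 + 4 + 3 = 17.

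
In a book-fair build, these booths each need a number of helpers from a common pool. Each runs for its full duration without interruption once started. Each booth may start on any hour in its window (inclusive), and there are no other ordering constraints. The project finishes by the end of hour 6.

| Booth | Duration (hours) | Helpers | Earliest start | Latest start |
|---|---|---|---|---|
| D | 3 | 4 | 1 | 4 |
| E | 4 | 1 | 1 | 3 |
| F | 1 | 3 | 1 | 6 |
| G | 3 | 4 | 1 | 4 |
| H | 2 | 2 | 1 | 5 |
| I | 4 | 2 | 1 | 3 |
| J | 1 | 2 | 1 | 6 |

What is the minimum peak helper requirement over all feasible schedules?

Early-start (D@1, E@1, F@1, G@1, H@1, I@1, J@1) gives peak 18: h1:18  h2:13  h3:11  h4:3  h5:0  h6:0.
Shift G→4, H→5, I→2, J→6.
Schedule D@1, E@1, F@1, G@4, H@5, I@2, J@6: h1:8  h2:7  h3:7  h4:7  h5:8  h6:8 — peak 8.
Total helper-hours = 45 over 6 hours ⇒ peak ≥ ⌈45/6⌉ = 8, so 8 is optimal.

8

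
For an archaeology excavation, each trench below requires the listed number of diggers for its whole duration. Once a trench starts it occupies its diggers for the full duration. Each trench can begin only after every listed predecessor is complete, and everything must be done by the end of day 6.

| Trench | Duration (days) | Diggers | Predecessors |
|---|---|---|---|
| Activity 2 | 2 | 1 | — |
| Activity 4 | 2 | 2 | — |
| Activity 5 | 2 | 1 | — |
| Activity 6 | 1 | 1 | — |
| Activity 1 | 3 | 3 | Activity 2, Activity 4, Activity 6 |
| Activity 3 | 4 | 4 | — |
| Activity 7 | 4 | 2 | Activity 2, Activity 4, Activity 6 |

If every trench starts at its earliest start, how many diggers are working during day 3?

9

At early start, day 3 has: Activity 1, Activity 3, Activity 7.
Demand: 3 + 4 + 2 = 9.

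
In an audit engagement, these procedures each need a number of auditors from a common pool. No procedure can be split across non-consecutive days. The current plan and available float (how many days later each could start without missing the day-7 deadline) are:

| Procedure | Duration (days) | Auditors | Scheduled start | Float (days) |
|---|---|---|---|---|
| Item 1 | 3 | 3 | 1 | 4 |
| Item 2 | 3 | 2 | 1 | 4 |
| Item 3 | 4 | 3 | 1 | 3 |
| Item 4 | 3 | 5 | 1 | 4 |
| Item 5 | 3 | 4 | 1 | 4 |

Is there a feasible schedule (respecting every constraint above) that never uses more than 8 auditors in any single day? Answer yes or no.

The minimum achievable peak is 9; 8 < 9, so no feasible schedule stays within the cap.

no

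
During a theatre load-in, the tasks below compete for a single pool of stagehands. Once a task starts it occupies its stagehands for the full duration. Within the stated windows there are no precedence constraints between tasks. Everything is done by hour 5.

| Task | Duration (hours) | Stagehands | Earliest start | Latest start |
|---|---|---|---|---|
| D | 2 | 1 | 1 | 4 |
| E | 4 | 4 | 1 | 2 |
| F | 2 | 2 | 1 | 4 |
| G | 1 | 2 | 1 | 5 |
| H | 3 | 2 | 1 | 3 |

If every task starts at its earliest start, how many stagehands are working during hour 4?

4

At early start, hour 4 has: E.
Demand: 4 = 4.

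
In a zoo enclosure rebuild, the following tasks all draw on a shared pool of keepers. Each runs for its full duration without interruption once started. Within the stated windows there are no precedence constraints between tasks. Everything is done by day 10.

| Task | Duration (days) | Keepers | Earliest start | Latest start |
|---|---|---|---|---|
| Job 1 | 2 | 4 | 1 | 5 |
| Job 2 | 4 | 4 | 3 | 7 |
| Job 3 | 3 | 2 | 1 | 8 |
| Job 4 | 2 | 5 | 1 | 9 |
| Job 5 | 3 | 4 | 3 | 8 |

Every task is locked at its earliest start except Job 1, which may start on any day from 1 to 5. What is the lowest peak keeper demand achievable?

11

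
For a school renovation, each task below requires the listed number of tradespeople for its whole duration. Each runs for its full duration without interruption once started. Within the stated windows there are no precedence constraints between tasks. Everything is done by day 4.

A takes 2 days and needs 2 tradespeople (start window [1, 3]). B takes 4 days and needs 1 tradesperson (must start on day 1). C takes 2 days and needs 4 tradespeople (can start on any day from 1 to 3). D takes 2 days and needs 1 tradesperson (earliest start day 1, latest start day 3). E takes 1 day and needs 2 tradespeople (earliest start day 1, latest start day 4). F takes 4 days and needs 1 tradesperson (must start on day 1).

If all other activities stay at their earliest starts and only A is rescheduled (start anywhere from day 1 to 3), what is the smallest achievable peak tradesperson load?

A@1: d1:11  d2:9  d3:2  d4:2 → peak 11
A@2: d1:9  d2:9  d3:4  d4:2 → peak 9
A@3: d1:9  d2:7  d3:4  d4:4 → peak 9
Best is A@2, peak 9.

9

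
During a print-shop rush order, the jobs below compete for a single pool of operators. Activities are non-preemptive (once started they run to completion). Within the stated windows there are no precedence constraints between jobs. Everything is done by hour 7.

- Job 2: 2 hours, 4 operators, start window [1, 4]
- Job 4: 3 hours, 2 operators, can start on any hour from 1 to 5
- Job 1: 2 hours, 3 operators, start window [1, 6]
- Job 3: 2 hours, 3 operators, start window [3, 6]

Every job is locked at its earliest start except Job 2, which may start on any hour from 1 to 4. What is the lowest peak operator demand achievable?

7

Job 2@1: h1:9  h2:9  h3:5  h4:3  h5:0  h6:0  h7:0 → peak 9
Job 2@2: h1:5  h2:9  h3:9  h4:3  h5:0  h6:0  h7:0 → peak 9
Job 2@3: h1:5  h2:5  h3:9  h4:7  h5:0  h6:0  h7:0 → peak 9
Job 2@4: h1:5  h2:5  h3:5  h4:7  h5:4  h6:0  h7:0 → peak 7
Best is Job 2@4, peak 7.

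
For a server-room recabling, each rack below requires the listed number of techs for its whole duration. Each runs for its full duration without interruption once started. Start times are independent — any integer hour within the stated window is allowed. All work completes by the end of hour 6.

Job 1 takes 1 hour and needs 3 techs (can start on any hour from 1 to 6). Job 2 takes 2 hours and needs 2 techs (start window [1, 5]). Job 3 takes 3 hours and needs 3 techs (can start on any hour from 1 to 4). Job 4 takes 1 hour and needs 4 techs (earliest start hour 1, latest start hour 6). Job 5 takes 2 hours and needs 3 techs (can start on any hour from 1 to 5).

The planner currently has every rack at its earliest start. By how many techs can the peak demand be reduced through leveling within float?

Early-start peak: h1:15  h2:8  h3:3  h4:0  h5:0  h6:0 ⇒ 15.
Leveled (Job 1@1, Job 2@1, Job 3@2, Job 4@5, Job 5@3): h1:5  h2:5  h3:6  h4:6  h5:4  h6:0 ⇒ 6.
Reduction 15 − 6 = 9.

9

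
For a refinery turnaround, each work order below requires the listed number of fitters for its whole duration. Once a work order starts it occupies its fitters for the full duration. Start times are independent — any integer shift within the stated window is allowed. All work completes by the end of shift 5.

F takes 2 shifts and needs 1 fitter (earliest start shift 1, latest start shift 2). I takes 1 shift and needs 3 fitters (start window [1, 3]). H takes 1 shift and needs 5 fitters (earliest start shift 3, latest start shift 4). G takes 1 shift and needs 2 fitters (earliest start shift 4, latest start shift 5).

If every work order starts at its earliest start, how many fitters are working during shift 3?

5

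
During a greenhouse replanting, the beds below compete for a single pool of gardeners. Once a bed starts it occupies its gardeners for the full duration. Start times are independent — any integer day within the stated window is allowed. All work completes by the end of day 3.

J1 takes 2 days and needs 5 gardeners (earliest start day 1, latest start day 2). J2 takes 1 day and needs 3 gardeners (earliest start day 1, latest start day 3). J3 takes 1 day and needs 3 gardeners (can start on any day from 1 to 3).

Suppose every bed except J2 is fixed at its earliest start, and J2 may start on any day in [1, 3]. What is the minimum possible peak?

J2@1: d1:11  d2:5  d3:0 → peak 11
J2@2: d1:8  d2:8  d3:0 → peak 8
J2@3: d1:8  d2:5  d3:3 → peak 8
Best is J2@2, peak 8.

8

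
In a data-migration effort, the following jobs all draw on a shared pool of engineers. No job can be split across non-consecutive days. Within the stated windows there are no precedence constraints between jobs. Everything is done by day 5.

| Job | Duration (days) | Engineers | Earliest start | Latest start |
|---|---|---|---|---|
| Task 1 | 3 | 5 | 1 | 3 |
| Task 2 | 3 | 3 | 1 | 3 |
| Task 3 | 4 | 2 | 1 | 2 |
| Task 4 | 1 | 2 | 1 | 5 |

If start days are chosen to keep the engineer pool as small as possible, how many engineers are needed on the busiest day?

10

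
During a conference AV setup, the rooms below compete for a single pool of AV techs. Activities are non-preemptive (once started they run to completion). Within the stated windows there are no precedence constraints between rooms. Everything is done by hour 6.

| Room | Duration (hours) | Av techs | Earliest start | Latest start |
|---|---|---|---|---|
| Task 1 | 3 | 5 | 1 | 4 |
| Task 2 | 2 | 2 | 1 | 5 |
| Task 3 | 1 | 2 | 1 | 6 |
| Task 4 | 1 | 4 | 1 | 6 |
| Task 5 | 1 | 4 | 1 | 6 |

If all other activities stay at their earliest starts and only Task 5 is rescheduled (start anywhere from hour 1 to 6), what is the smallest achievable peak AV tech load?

13

Task 5@1: h1:17  h2:7  h3:5  h4:0  h5:0  h6:0 → peak 17
Task 5@2: h1:13  h2:11  h3:5  h4:0  h5:0  h6:0 → peak 13
Task 5@3: h1:13  h2:7  h3:9  h4:0  h5:0  h6:0 → peak 13
Task 5@4: h1:13  h2:7  h3:5  h4:4  h5:0  h6:0 → peak 13
Task 5@5: h1:13  h2:7  h3:5  h4:0  h5:4  h6:0 → peak 13
Task 5@6: h1:13  h2:7  h3:5  h4:0  h5:0  h6:4 → peak 13
Best is Task 5@2, peak 13.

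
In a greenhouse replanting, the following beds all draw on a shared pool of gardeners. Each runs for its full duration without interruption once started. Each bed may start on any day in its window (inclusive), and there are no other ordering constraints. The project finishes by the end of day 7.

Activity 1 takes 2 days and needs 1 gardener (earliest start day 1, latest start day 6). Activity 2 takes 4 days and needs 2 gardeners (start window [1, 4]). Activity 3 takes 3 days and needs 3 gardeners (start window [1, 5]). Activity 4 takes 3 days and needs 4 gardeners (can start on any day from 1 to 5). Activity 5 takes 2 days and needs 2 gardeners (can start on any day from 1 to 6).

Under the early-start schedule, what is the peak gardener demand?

12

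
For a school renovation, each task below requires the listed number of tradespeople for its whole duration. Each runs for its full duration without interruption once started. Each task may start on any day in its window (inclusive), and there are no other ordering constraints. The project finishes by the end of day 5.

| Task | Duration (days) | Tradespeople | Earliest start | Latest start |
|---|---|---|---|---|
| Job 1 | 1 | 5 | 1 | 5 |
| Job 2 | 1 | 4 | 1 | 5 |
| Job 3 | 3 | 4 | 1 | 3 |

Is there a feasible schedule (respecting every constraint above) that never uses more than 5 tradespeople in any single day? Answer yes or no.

yes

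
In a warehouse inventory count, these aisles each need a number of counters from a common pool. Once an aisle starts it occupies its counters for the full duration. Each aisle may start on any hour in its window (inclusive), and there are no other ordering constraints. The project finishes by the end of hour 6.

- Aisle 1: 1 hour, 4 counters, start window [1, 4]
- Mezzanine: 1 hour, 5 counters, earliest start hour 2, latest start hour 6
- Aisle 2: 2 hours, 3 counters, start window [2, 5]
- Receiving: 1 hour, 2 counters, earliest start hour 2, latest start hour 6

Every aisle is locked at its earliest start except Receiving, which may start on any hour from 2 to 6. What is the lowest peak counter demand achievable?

8

Receiving@2: h1:4  h2:10  h3:3  h4:0  h5:0  h6:0 → peak 10
Receiving@3: h1:4  h2:8  h3:5  h4:0  h5:0  h6:0 → peak 8
Receiving@4: h1:4  h2:8  h3:3  h4:2  h5:0  h6:0 → peak 8
Receiving@5: h1:4  h2:8  h3:3  h4:0  h5:2  h6:0 → peak 8
Receiving@6: h1:4  h2:8  h3:3  h4:0  h5:0  h6:2 → peak 8
Best is Receiving@3, peak 8.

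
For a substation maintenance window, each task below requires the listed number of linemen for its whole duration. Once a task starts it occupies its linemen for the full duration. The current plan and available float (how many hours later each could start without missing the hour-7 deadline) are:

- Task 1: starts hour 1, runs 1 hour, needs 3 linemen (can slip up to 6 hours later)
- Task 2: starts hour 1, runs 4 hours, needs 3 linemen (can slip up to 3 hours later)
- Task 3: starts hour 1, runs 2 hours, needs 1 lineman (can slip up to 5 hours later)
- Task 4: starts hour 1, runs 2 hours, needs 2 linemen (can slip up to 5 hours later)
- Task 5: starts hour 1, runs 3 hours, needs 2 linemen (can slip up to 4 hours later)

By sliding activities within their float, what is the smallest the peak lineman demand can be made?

5

Early-start (Task 1@1, Task 2@1, Task 3@1, Task 4@1, Task 5@1) gives peak 11: h1:11  h2:8  h3:5  h4:3  h5:0  h6:0  h7:0.
Shift Task 2→2, Task 4→3, Task 5→5.
Schedule Task 1@1, Task 2@2, Task 3@1, Task 4@3, Task 5@5: h1:4  h2:4  h3:5  h4:5  h5:5  h6:2  h7:2 — peak 5.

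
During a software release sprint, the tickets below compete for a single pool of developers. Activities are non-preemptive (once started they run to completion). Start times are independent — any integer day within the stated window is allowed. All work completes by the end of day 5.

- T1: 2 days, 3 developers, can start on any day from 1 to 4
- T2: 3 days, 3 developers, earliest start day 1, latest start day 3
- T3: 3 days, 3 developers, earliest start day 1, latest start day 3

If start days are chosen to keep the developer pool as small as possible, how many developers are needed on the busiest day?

6

Early-start (T1@1, T2@1, T3@1) gives peak 9: d1:9  d2:9  d3:6  d4:0  d5:0.
Shift T3→3.
Schedule T1@1, T2@1, T3@3: d1:6  d2:6  d3:6  d4:3  d5:3 — peak 6.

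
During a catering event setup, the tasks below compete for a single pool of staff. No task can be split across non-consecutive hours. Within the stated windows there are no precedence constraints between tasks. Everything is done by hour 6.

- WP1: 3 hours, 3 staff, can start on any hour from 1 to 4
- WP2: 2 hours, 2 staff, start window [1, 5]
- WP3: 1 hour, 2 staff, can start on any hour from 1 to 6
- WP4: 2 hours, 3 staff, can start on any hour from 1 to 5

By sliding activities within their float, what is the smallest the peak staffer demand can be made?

5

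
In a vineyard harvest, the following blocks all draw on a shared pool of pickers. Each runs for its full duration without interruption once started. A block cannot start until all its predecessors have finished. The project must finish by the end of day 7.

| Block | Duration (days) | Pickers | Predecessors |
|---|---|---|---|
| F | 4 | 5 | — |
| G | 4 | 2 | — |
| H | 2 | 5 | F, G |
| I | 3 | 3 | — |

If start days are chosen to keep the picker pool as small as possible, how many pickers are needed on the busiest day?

8

Early-start (F@1, G@1, H@5, I@1) gives peak 10: d1:10  d2:10  d3:10  d4:7  d5:5  d6:5  d7:0.
Shift I→5.
Schedule F@1, G@1, H@5, I@5: d1:7  d2:7  d3:7  d4:7  d5:8  d6:8  d7:3 — peak 8.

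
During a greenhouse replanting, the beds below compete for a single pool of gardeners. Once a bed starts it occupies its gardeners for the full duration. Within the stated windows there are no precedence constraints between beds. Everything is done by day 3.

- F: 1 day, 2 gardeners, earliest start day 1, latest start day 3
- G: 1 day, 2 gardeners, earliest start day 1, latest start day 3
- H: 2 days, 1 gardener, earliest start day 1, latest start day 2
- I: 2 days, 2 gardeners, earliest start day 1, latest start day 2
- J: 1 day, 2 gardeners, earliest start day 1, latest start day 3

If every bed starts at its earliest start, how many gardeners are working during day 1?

9

At early start, day 1 has: F, G, H, I, J.
Demand: 2 + 2 + 1 + 2 + 2 = 9.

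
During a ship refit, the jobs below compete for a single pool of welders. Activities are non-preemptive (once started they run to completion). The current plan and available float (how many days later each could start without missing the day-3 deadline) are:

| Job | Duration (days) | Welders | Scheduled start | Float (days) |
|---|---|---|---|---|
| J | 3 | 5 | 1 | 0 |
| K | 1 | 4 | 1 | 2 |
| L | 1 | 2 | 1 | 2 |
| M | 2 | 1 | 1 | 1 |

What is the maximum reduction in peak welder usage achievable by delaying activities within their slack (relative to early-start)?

Early-start peak: d1:12  d2:6  d3:5 ⇒ 12.
Leveled (J@1, K@1, L@2, M@2): d1:9  d2:8  d3:6 ⇒ 9.
Reduction 12 − 9 = 3.

3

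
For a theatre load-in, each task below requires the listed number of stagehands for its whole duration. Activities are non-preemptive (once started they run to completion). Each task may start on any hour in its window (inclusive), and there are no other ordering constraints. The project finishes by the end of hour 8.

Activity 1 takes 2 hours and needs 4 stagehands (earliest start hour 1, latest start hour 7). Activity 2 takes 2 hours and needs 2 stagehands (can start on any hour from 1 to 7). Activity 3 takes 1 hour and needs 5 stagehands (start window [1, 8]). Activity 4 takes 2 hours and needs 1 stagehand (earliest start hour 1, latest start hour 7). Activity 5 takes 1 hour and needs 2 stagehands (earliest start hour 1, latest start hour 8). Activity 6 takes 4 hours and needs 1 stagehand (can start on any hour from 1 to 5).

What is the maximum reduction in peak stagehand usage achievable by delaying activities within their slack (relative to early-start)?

10

Early-start peak: h1:15  h2:8  h3:1  h4:1  h5:0  h6:0  h7:0  h8:0 ⇒ 15.
Leveled (Activity 1@1, Activity 2@3, Activity 3@5, Activity 4@3, Activity 5@6, Activity 6@1): h1:5  h2:5  h3:4  h4:4  h5:5  h6:2  h7:0  h8:0 ⇒ 5.
Reduction 15 − 5 = 10.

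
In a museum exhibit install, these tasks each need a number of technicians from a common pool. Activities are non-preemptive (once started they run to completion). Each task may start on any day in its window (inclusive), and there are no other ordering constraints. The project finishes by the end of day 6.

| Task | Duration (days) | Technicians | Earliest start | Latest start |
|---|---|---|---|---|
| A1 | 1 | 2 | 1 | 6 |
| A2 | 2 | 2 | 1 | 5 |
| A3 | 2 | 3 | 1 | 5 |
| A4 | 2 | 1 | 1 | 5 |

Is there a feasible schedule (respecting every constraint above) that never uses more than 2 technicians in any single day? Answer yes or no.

Total technician-days = 14; over 6 days the average is 14/6 > 2, so some day must exceed 2.

no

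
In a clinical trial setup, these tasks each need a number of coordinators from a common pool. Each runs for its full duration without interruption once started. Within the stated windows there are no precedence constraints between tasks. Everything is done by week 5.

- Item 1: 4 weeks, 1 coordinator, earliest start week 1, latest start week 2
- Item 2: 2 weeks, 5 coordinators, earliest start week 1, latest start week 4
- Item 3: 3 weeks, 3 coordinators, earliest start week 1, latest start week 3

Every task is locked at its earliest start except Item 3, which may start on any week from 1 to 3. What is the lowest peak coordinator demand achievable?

6

Item 3@1: w1:9  w2:9  w3:4  w4:1  w5:0 → peak 9
Item 3@2: w1:6  w2:9  w3:4  w4:4  w5:0 → peak 9
Item 3@3: w1:6  w2:6  w3:4  w4:4  w5:3 → peak 6
Best is Item 3@3, peak 6.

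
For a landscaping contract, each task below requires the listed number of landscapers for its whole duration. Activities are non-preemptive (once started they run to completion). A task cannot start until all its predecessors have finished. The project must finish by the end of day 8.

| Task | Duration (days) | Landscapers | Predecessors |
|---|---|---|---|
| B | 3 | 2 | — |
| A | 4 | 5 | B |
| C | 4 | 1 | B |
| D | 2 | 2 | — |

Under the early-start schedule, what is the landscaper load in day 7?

6

At early start, day 7 has: A, C.
Demand: 5 + 1 = 6.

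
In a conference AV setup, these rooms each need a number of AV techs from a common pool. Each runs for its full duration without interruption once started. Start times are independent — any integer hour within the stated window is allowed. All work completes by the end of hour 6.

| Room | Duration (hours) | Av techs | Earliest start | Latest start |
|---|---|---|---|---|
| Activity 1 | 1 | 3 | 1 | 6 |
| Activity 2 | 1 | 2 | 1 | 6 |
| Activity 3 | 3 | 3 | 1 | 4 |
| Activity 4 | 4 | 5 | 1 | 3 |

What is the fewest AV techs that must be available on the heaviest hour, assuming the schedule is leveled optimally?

8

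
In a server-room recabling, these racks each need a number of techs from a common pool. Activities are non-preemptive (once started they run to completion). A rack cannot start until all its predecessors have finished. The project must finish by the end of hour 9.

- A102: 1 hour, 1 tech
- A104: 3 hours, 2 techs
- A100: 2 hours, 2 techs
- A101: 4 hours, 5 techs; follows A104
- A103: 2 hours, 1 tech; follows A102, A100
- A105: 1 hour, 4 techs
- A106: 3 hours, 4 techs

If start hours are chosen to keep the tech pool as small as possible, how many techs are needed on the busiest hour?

Early-start (A102@1, A104@1, A100@1, A101@4, A103@3, A105@1, A106@1) gives peak 13: h1:13  h2:8  h3:7  h4:6  h5:5  h6:5  h7:5  h8:0  h9:0.
Shift A100→4, A101→6, A103→6, A105→2, A106→3.
Schedule A102@1, A104@1, A100@4, A101@6, A103@6, A105@2, A106@3: h1:3  h2:6  h3:6  h4:6  h5:6  h6:6  h7:6  h8:5  h9:5 — peak 6.
Total tech-hours = 49 over 9 hours ⇒ peak ≥ ⌈49/9⌉ = 6, so 6 is optimal.

6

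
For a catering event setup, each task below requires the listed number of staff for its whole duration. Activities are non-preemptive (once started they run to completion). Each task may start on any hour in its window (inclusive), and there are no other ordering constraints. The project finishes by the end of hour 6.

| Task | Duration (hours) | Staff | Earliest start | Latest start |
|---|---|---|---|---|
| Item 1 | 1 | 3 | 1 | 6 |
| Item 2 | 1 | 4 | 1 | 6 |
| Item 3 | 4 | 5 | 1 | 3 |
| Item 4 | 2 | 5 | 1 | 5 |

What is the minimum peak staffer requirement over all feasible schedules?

9

Early-start (Item 1@1, Item 2@1, Item 3@1, Item 4@1) gives peak 17: h1:17  h2:10  h3:5  h4:5  h5:0  h6:0.
Shift Item 2→2, Item 4→5.
Schedule Item 1@1, Item 2@2, Item 3@1, Item 4@5: h1:8  h2:9  h3:5  h4:5  h5:5  h6:5 — peak 9.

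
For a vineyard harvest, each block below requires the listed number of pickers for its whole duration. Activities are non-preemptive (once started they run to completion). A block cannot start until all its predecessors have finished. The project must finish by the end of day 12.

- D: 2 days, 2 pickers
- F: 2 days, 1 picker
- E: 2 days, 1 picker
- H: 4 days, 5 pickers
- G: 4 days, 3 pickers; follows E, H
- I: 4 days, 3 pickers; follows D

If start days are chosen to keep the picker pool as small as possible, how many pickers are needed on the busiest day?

6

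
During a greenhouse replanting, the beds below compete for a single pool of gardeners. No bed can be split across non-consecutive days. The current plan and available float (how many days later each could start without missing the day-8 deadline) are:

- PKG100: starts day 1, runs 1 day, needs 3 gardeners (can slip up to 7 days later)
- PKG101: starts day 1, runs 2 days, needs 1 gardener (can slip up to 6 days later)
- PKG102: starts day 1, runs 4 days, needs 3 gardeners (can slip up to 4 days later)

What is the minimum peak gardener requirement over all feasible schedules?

3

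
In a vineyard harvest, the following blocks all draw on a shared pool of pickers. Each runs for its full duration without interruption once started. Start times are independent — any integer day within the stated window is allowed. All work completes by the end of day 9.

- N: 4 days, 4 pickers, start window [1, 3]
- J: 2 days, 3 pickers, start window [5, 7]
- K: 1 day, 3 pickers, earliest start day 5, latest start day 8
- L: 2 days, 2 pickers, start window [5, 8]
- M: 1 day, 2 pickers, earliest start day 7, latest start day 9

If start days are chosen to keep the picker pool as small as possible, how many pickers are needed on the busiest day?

Early-start (N@1, J@5, K@5, L@5, M@7) gives peak 8: d1:4  d2:4  d3:4  d4:4  d5:8  d6:5  d7:2  d8:0  d9:0.
Shift K→7, L→8, M→8.
Schedule N@1, J@5, K@7, L@8, M@8: d1:4  d2:4  d3:4  d4:4  d5:3  d6:3  d7:3  d8:4  d9:2 — peak 4.
Total picker-days = 31 over 9 days ⇒ peak ≥ ⌈31/9⌉ = 4, so 4 is optimal.

4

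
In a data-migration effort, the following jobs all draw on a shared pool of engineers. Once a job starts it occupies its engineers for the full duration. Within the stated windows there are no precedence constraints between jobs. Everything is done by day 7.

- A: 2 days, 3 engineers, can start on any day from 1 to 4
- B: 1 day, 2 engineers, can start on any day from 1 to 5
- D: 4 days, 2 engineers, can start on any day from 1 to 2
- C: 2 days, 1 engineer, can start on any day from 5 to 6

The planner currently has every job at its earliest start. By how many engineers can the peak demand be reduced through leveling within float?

2

Early-start peak: d1:7  d2:5  d3:2  d4:2  d5:1  d6:1  d7:0 ⇒ 7.
Leveled (A@1, B@1, D@2, C@5): d1:5  d2:5  d3:2  d4:2  d5:3  d6:1  d7:0 ⇒ 5.
Reduction 7 − 5 = 2.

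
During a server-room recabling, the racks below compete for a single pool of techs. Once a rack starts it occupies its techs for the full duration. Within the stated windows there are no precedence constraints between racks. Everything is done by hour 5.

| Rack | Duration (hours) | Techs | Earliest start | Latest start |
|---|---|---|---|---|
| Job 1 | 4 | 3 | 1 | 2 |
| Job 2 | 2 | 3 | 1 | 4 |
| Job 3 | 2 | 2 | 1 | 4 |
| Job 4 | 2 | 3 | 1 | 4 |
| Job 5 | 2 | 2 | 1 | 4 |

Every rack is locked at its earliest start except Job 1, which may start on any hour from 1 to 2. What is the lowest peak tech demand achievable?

Job 1@1: h1:13  h2:13  h3:3  h4:3  h5:0 → peak 13
Job 1@2: h1:10  h2:13  h3:3  h4:3  h5:3 → peak 13
Best is Job 1@1, peak 13.

13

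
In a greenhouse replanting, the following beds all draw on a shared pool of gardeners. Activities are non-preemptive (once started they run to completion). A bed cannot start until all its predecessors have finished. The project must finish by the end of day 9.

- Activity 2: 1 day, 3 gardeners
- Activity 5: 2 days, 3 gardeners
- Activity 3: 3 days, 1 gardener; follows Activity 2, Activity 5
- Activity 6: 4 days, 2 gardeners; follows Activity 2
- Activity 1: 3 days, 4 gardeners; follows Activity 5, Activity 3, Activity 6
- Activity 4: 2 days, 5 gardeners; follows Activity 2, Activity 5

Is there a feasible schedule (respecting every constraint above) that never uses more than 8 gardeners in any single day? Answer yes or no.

yes

Schedule Activity 2@1, Activity 5@1, Activity 3@3, Activity 6@2, Activity 1@6, Activity 4@3: d1:6  d2:5  d3:8  d4:8  d5:3  d6:4  d7:4  d8:4  d9:0 — peak 8 ≤ 8.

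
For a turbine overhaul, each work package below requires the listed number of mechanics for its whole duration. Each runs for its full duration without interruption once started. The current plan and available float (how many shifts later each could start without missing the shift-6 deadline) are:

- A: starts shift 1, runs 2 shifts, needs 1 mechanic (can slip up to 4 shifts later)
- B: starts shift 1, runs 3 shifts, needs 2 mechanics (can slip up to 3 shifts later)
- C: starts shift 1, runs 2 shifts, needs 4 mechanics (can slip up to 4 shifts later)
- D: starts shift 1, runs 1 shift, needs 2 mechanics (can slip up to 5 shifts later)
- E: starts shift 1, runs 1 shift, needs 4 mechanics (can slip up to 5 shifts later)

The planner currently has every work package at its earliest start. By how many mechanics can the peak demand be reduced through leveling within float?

9

Early-start peak: s1:13  s2:7  s3:2  s4:0  s5:0  s6:0 ⇒ 13.
Leveled (A@1, B@1, C@4, D@3, E@6): s1:3  s2:3  s3:4  s4:4  s5:4  s6:4 ⇒ 4.
Reduction 13 − 4 = 9.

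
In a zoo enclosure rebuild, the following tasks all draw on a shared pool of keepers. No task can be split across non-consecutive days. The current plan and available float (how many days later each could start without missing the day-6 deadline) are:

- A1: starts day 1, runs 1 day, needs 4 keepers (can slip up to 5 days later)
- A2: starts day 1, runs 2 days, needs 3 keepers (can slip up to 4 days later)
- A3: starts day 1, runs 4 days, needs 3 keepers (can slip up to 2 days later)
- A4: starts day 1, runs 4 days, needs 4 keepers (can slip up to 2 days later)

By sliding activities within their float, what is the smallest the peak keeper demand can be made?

Early-start (A1@1, A2@1, A3@1, A4@1) gives peak 14: d1:14  d2:10  d3:7  d4:7  d5:0  d6:0.
Shift A3→2, A4→3.
Schedule A1@1, A2@1, A3@2, A4@3: d1:7  d2:6  d3:7  d4:7  d5:7  d6:4 — peak 7.
Total keeper-days = 38 over 6 days ⇒ peak ≥ ⌈38/6⌉ = 7, so 7 is optimal.

7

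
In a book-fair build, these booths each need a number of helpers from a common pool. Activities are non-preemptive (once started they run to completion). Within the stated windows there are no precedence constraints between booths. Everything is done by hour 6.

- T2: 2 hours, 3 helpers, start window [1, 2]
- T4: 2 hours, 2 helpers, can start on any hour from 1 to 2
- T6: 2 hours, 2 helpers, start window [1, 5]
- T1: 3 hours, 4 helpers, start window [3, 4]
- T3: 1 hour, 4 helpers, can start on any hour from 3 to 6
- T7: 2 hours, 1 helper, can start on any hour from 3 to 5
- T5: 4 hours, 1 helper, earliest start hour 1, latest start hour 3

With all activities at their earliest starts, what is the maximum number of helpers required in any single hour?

10

Early-start schedule: T2@1, T4@1, T6@1, T1@3, T3@3, T7@3, T5@1.
Load per hour: hour 1: 8, hour 2: 8, hour 3: 10, hour 4: 6, hour 5: 4, hour 6: 0.
Peak is 10.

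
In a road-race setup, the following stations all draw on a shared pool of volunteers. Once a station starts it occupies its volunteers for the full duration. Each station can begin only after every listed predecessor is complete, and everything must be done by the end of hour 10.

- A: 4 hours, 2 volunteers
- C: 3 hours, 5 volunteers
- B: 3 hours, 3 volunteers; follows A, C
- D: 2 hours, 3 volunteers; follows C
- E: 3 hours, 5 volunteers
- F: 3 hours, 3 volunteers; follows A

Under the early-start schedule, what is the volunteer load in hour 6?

At early start, hour 6 has: B, F.
Demand: 3 + 3 = 6.

6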